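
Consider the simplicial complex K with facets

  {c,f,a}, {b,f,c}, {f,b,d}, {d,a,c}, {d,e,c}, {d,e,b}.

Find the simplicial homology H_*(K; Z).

K has 6 vertices, 12 edges, 6 triangles.
rank ∂_0 = 0, rank ∂_1 = 5 ⇒ b_0 = 6 − 0 − 5 = 1; all invariant factors of ∂_1 are 1 so no torsion. So H_0 ≅ Z.
rank ∂_1 = 5, rank ∂_2 = 6 ⇒ b_1 = 12 − 5 − 6 = 1; all invariant factors of ∂_2 are 1 so no torsion. So H_1 ≅ Z.
rank ∂_2 = 6, rank ∂_3 = 0 ⇒ b_2 = 6 − 6 − 0 = 0. So H_2 ≅ 0.

H_0 = Z,  H_1 = Z,  H_2 = 0.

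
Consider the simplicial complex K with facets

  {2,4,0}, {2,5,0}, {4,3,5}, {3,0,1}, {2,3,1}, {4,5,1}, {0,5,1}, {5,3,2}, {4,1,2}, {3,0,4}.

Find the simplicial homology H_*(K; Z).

Order the vertices as 0 < 1 < 2 < 3 < 4 < 5. Listing each simplex with vertices in this order, K has dimension 2 with simplices:

  0-simplices (6): [0], [1], [2], [3], [4], [5]
  1-simplices (15): [0,1], [0,2], [0,3], [0,4], [0,5], [1,2], [1,3], [1,4], [1,5], [2,3], [2,4], [2,5], [3,4], [3,5], [4,5]
  2-simplices (10): [0,1,3], [0,1,5], [0,2,4], [0,2,5], [0,3,4], [1,2,3], [1,2,4], [1,4,5], [2,3,5], [3,4,5]

so the chain groups are C_0 ≅ Z^6, C_1 ≅ Z^15, C_2 ≅ Z^10.

Boundary ∂_1: C_1 → C_0 is given by ∂[p,q] = [q] − [p]. For instance
  ∂[1,5] = [5] − [1].
The resulting 6×15 matrix has rank 5, and its Smith normal form has invariant factors (1,1,1,1,1).

The boundary map ∂_2: C_2 → C_1 acts by ∂[p,q,r] = [q,r] − [p,r] + [p,q]. For instance
  ∂[0,2,4] = [2,4] − [0,4] + [0,2],
  ∂[1,2,4] = [2,4] − [1,4] + [1,2].
The resulting 15×10 matrix has rank 10, and its Smith normal form has invariant factors (1,1,1,1,1,1,1,1,1,2).

Reading off H_k = ker ∂_k / im ∂_{k+1}:

  H_0: rank C_0 − rank ∂_1 = 6 − 5 = 1, and the invariant factors of ∂_1 are all 1, so H_0 = Z.
  H_1: rank ker ∂_1 − rank ∂_2 = (15 − 5) − 10 = 0, and ∂_2 has invariant factor 2 > 1, so H_1 = Z/2Z.
  H_2: rank ker ∂_2 − rank ∂_3 = (10 − 10) − 0 = 0, and there is no ∂_3, so H_2 = 0.

(K is a triangulation of the real projective plane RP^2.)

H_0 = Z,  H_1 = Z/2Z,  H_2 = 0.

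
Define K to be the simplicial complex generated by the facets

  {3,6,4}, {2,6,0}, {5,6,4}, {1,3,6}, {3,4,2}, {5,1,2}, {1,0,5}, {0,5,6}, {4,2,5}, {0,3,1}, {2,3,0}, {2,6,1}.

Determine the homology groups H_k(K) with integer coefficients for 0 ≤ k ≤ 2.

Fix the vertex order 0 < 1 < 2 < 3 < 4 < 5 < 6 and write every simplex with vertices in increasing order. Then dim K = 2 and the simplices of K are:

  0-simplices (7): [0], [1], [2], [3], [4], [5], [6]
  1-simplices (18): [0,1], [0,2], [0,3], [0,5], [0,6], [1,2], [1,3], [1,5], [1,6], [2,3], [2,4], [2,5], [2,6], [3,4], [3,6], [4,5], [4,6], [5,6]
  2-simplices (12): [0,1,3], [0,1,5], [0,2,3], [0,2,6], [0,5,6], [1,2,5], [1,2,6], [1,3,6], [2,3,4], [2,4,5], [3,4,6], [4,5,6]

so the chain groups are C_0 ≅ Z^7, C_1 ≅ Z^18, C_2 ≅ Z^12.

The boundary map ∂_1: C_1 → C_0 maps an edge to its endpoints' difference, ∂[p,q] = q − p. For instance
  ∂[5,6] = [6] − [5].
This gives a 7×18 integer matrix of rank 6; reducing to Smith normal form yields diagonal entries (1,1,1,1,1,1).

Boundary ∂_2: C_2 → C_1 acts by ∂[p,q,r] = [q,r] − [p,r] + [p,q]. For instance
  ∂[4,5,6] = [5,6] − [4,6] + [4,5],
  ∂[0,2,6] = [2,6] − [0,6] + [0,2].
The 18×12 boundary matrix has rank 12 and Smith normal form diag(1,1,1,1,1,1,1,1,1,1,1,2).

Computing H_k = (kernel of ∂_k) / (image of ∂_{k+1}):

  H_0: rank C_0 − rank ∂_1 = 7 − 6 = 1, and the invariant factors of ∂_1 are all 1, so H_0 = Z.
  H_1: rank ker ∂_1 − rank ∂_2 = (18 − 6) − 12 = 0, and ∂_2 has invariant factor 2 > 1, so H_1 = Z/2.
  H_2: rank ker ∂_2 − rank ∂_3 = (12 − 12) − 0 = 0, and there is no ∂_3, so H_2 = 0.

As a check, the Euler characteristic is 7 − 18 + 12 = 1, which agrees with 1 − 0 + 0 = 1.

H_0 ≅ Z,  H_1 ≅ Z/2,  H_2 = 0.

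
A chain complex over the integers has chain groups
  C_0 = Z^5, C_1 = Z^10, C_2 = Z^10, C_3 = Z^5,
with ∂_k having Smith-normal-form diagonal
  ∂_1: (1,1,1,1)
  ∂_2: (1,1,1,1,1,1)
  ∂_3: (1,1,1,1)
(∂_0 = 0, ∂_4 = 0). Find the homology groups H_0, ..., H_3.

H_0 ≅ Z,  H_1 = 0,  H_2 = 0,  H_3 ≅ Z.

H_0: b_0 = 5 − 0 − 4 = 1; torsion from ∂_1 factors > 1: none. So H_0 ≅ Z.
H_1: b_1 = 10 − 4 − 6 = 0; torsion from ∂_2 factors > 1: none. So H_1 ≅ 0.
H_2: b_2 = 10 − 6 − 4 = 0; torsion from ∂_3 factors > 1: none. So H_2 ≅ 0.
H_3: b_3 = 5 − 4 − 0 = 1; torsion from ∂_4 factors > 1: none. So H_3 ≅ Z.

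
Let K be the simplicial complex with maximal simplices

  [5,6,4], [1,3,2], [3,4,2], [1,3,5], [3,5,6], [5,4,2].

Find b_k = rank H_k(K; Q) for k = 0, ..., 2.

b_0 = 1, b_1 = 1, b_2 = 0.

Take the total order 1 < 2 < 3 < 4 < 5 < 6 on the vertex set. Then K (dimension 2) consists of the simplices:

  0-simplices (6): [1], [2], [3], [4], [5], [6]
  1-simplices (12): [1,2], [1,3], [1,5], [2,3], [2,4], [2,5], [3,4], [3,5], [3,6], [4,5], [4,6], [5,6]
  2-simplices (6): [1,2,3], [1,3,5], [2,3,4], [2,4,5], [3,5,6], [4,5,6]

giving chain groups C_0 ≅ Z^6, C_1 ≅ Z^12, C_2 ≅ Z^6.

Boundary ∂_1: C_1 → C_0 sends each edge [p,q] (with p < q) to q − p. For instance
  ∂[4,6] = [6] − [4].
The 6×12 boundary matrix has rank 5 and Smith normal form diag(1,1,1,1,1).

∂_2: C_2 → C_1 maps a triangle to the signed sum of its edges. For instance
  ∂[1,2,3] = [2,3] − [1,3] + [1,2],
  ∂[1,3,5] = [3,5] − [1,5] + [1,3].
As a 12×6 matrix over Z this has rank 6, with invariant factors (1,1,1,1,1,1).

Reading off H_k = ker ∂_k / im ∂_{k+1}:

  H_0: rank C_0 − rank ∂_1 = 6 − 5 = 1, and the invariant factors of ∂_1 are all 1, so H_0 ≅ Z.
  H_1: rank ker ∂_1 − rank ∂_2 = (12 − 5) − 6 = 1, and the invariant factors of ∂_2 are all 1, so H_1 ≅ Z.
  H_2: rank ker ∂_2 − rank ∂_3 = (6 − 6) − 0 = 0, and there is no ∂_3, so H_2 ≅ 0.

As a check, the Euler characteristic is 6 − 12 + 6 = 0, which agrees with 1 − 1 + 0 = 0.
(K is a triangulation of the cylinder S^1 x I.)

Hence the Betti numbers are b_0 = 1, b_1 = 1, b_2 = 0.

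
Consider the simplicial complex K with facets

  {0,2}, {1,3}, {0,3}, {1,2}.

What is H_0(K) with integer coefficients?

H_0 ≅ Z.

Fix the vertex order 0 < 1 < 2 < 3 and write every simplex with vertices in increasing order. Then dim K = 1 and the simplices of K are:

  0-simplices (4): [0], [1], [2], [3]
  1-simplices (4): [0,2], [0,3], [1,2], [1,3]

so the chain groups are C_0 ≅ Z^4, C_1 ≅ Z^4.

∂_1: C_1 → C_0 is given by ∂[p,q] = [q] − [p]. For instance
  ∂[1,3] = [3] − [1].
As a 4×4 matrix over Z this has rank 3, with invariant factors (1,1,1).

Now H_k = ker ∂_k / im ∂_{k+1}, so:

  H_0: rank C_0 − rank ∂_1 = 4 − 3 = 1, and the invariant factors of ∂_1 are all 1, so H_0 = Z.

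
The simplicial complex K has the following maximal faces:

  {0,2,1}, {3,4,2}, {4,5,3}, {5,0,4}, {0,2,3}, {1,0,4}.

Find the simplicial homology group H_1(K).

H_1 ≅ Z.

We work with the vertex ordering 0 < 1 < 2 < 3 < 4 < 5. The simplices of K, each written with vertices in increasing order, are:

  0-simplices (6): [0], [1], [2], [3], [4], [5]
  1-simplices (12): [0,1], [0,2], [0,3], [0,4], [0,5], [1,2], [1,4], [2,3], [2,4], [3,4], [3,5], [4,5]
  2-simplices (6): [0,1,2], [0,1,4], [0,2,3], [0,4,5], [2,3,4], [3,4,5]

so the chain groups are C_0 ≅ Z^6, C_1 ≅ Z^12, C_2 ≅ Z^6.

The boundary map ∂_1: C_1 → C_0 is given by ∂[p,q] = [q] − [p]. For instance
  ∂[0,2] = [2] − [0].
This gives a 6×12 integer matrix of rank 5; reducing to Smith normal form yields diagonal entries (1,1,1,1,1).

∂_2: C_2 → C_1 sends each 2-simplex [p,q,r] to [q,r] − [p,r] + [p,q]. For instance
  ∂[0,4,5] = [4,5] − [0,5] + [0,4],
  ∂[0,1,2] = [1,2] − [0,2] + [0,1].
The 12×6 boundary matrix has rank 6 and Smith normal form diag(1,1,1,1,1,1).

Reading off H_k = ker ∂_k / im ∂_{k+1}:

  H_1: rank ker ∂_1 − rank ∂_2 = (12 − 5) − 6 = 1, and the invariant factors of ∂_2 are all 1, so H_1 = Z.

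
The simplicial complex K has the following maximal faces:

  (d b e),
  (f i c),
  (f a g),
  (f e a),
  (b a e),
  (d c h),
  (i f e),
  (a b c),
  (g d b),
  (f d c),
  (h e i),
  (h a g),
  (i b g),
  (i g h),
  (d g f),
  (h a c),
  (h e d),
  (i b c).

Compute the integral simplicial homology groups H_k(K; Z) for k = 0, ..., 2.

H_0 ≅ Z,  H_1 ≅ Z^2,  H_2 ≅ Z.

K has 9 vertices, 27 edges, 18 triangles.
rank ∂_0 = 0, rank ∂_1 = 8 ⇒ b_0 = 9 − 0 − 8 = 1; all invariant factors of ∂_1 are 1 so no torsion. So H_0 = Z.
rank ∂_1 = 8, rank ∂_2 = 17 ⇒ b_1 = 27 − 8 − 17 = 2; all invariant factors of ∂_2 are 1 so no torsion. So H_1 = Z^2.
rank ∂_2 = 17, rank ∂_3 = 0 ⇒ b_2 = 18 − 17 − 0 = 1. So H_2 = Z.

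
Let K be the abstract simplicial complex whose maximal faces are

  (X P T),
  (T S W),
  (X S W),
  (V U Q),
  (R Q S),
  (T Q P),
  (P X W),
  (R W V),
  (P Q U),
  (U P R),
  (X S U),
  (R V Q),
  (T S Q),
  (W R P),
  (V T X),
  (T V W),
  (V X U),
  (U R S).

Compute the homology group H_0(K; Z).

We work with the vertex ordering P < Q < R < S < T < U < V < W < X. The simplices of K, each written with vertices in increasing order, are:

  0-simplices (9): P, Q, R, S, T, U, V, W, X
  1-simplices (27): PQ, PR, PT, PU, PW, PX, QR, QS, QT, QU, QV, RS, RU, RV, RW, ST, SU, SW, SX, TV, TW, TX, UV, UX, VW, VX, WX
  2-simplices (18): PQT, PQU, PRU, PRW, PTX, PWX, QRS, QRV, QST, QUV, RSU, RVW, STW, SUX, SWX, TVW, TVX, UVX

so the chain groups are C_0 ≅ Z^9, C_1 ≅ Z^27, C_2 ≅ Z^18.

Boundary ∂_1: C_1 → C_0 is given by ∂[p,q] = [q] − [p].
The 9×27 boundary matrix has rank 8 and Smith normal form diag(1,1,1,1,1,1,1,1).

Boundary ∂_2: C_2 → C_1 acts by ∂[p,q,r] = [q,r] − [p,r] + [p,q]. For instance
  ∂PRW = RW − PW + PR,
  ∂SUX = UX − SX + SU.
This gives a 27×18 integer matrix of rank 18; reducing to Smith normal form yields diagonal entries (1,1,1,1,1,1,1,1,1,1,1,1,1,1,1,1,1,2).

From H_k ≅ ker(∂_k) / im(∂_{k+1}) we obtain:

  H_0: rank C_0 − rank ∂_1 = 9 − 8 = 1, and the invariant factors of ∂_1 are all 1, so H_0 = Z.

(K is a triangulation of the Klein bottle.)

H_0 ≅ Z.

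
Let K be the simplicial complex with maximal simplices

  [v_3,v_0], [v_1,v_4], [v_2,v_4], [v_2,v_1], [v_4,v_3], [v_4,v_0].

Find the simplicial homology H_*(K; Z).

H_0 ≅ Z,  H_1 ≅ Z^2.

K has 5 vertices, 6 edges.
rank ∂_0 = 0, rank ∂_1 = 4 ⇒ b_0 = 5 − 0 − 4 = 1; all invariant factors of ∂_1 are 1 so no torsion. So H_0 ≅ Z.
rank ∂_1 = 4, rank ∂_2 = 0 ⇒ b_1 = 6 − 4 − 0 = 2. So H_1 ≅ Z^2.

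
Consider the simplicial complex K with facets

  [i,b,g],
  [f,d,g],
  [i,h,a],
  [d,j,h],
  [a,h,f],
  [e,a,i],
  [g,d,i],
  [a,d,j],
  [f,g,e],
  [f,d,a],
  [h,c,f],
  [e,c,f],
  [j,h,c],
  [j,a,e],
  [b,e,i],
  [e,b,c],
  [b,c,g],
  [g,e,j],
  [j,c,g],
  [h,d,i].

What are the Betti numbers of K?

Take the total order a < b < c < d < e < f < g < h < i < j on the vertex set. Then K (dimension 2) consists of the simplices:

  0-simplices (10): a, b, c, d, e, f, g, h, i, j
  1-simplices (30): ad, ae, af, ah, ai, aj, bc, be, bg, bi, ce, cf, cg, ch, cj, df, dg, dh, di, dj, ef, eg, ei, ej, fg, fh, gi, gj, hi, hj
  2-simplices (20): adf, adj, aei, aej, afh, ahi, bce, bcg, bei, bgi, cef, cfh, cgj, chj, dfg, dgi, dhi, dhj, efg, egj

giving chain groups C_0 ≅ Z^10, C_1 ≅ Z^30, C_2 ≅ Z^20.

The boundary map ∂_1: C_1 → C_0 is given by ∂[p,q] = [q] − [p].
The resulting 10×30 matrix has rank 9, and its Smith normal form has invariant factors (1,1,1,1,1,1,1,1,1).

∂_2: C_2 → C_1 acts by ∂[p,q,r] = [q,r] − [p,r] + [p,q]. For instance
  ∂ahi = hi − ai + ah,
  ∂dhi = hi − di + dh.
The resulting 30×20 matrix has rank 20, and its Smith normal form has invariant factors (1,1,1,1,1,1,1,1,1,1,1,1,1,1,1,1,1,1,1,2).

From H_k ≅ ker(∂_k) / im(∂_{k+1}) we obtain:

  H_0: rank C_0 − rank ∂_1 = 10 − 9 = 1, and the invariant factors of ∂_1 are all 1, so H_0 = Z.
  H_1: rank ker ∂_1 − rank ∂_2 = (30 − 9) − 20 = 1, and ∂_2 has invariant factor 2 > 1, so H_1 = Z ⊕ Z/2.
  H_2: rank ker ∂_2 − rank ∂_3 = (20 − 20) − 0 = 0, and there is no ∂_3, so H_2 = 0.

Hence the Betti numbers are b_0 = 1, b_1 = 1, b_2 = 0.

b_0 = 1, b_1 = 1, b_2 = 0.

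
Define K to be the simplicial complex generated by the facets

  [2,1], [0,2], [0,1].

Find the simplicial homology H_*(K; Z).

Fix the vertex order 0 < 1 < 2 and write every simplex with vertices in increasing order. Then dim K = 1 and the simplices of K are:

  0-simplices (3): [0], [1], [2]
  1-simplices (3): [0,1], [0,2], [1,2]

so the chain groups are C_0 ≅ Z^3, C_1 ≅ Z^3.

∂_1: C_1 → C_0 sends each edge [p,q] (with p < q) to q − p. For instance
  ∂[0,2] = [2] − [0].
The resulting 3×3 matrix has rank 2, and its Smith normal form has invariant factors (1,1).

Now H_k = ker ∂_k / im ∂_{k+1}, so:

  H_0: rank C_0 − rank ∂_1 = 3 − 2 = 1, and the invariant factors of ∂_1 are all 1, so H_0 = Z.
  H_1: rank ker ∂_1 − rank ∂_2 = (3 − 2) − 0 = 1, and there is no ∂_2, so H_1 = Z.

As a check, the Euler characteristic is 3 − 3 = 0, which agrees with 1 − 1 = 0.

H_0 = Z,  H_1 = Z.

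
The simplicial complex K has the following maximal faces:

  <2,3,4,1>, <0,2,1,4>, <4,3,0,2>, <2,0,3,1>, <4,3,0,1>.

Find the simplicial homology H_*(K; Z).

Take the total order 0 < 1 < 2 < 3 < 4 on the vertex set. Then K (dimension 3) consists of the simplices:

  0-simplices (5): [0], [1], [2], [3], [4]
  1-simplices (10): [0,1], [0,2], [0,3], [0,4], [1,2], [1,3], [1,4], [2,3], [2,4], [3,4]
  2-simplices (10): [0,1,2], [0,1,3], [0,1,4], [0,2,3], [0,2,4], [0,3,4], [1,2,3], [1,2,4], [1,3,4], [2,3,4]
  3-simplices (5): [0,1,2,3], [0,1,2,4], [0,1,3,4], [0,2,3,4], [1,2,3,4]

Hence C_0 ≅ Z^5, C_1 ≅ Z^10, C_2 ≅ Z^10, C_3 ≅ Z^5.

Boundary ∂_1: C_1 → C_0 is given by ∂[p,q] = [q] − [p]. For instance
  ∂[1,4] = [4] − [1].
As a 5×10 matrix over Z this has rank 4, with invariant factors (1,1,1,1).

The boundary map ∂_2: C_2 → C_1 acts by ∂[p,q,r] = [q,r] − [p,r] + [p,q]. For instance
  ∂[2,3,4] = [3,4] − [2,4] + [2,3],
  ∂[0,2,4] = [2,4] − [0,4] + [0,2].
The resulting 10×10 matrix has rank 6, and its Smith normal form has invariant factors (1,1,1,1,1,1).

Boundary ∂_3: C_3 → C_2 sends each 3-simplex σ to the alternating sum Σ_i (−1)^i (σ with its i-th vertex removed). For instance
  ∂[1,2,3,4] = [2,3,4] − [1,3,4] + [1,2,4] − [1,2,3],
  ∂[0,1,2,4] = [1,2,4] − [0,2,4] + [0,1,4] − [0,1,2].
The 10×5 boundary matrix has rank 4 and Smith normal form diag(1,1,1,1).

Computing H_k = (kernel of ∂_k) / (image of ∂_{k+1}):

  H_0: rank C_0 − rank ∂_1 = 5 − 4 = 1, and the invariant factors of ∂_1 are all 1, so H_0 = Z.
  H_1: rank ker ∂_1 − rank ∂_2 = (10 − 4) − 6 = 0, and the invariant factors of ∂_2 are all 1, so H_1 = 0.
  H_2: rank ker ∂_2 − rank ∂_3 = (10 − 6) − 4 = 0, and the invariant factors of ∂_3 are all 1, so H_2 = 0.
  H_3: rank ker ∂_3 − rank ∂_4 = (5 − 4) − 0 = 1, and there is no ∂_4, so H_3 = Z.

H_0 = Z,  H_1 = 0,  H_2 = 0,  H_3 = Z.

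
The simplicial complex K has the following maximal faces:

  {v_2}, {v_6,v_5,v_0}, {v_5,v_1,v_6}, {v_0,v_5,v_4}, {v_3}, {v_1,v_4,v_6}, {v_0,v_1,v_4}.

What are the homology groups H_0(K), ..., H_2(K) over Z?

H_0 ≅ Z^3,  H_1 ≅ Z,  H_2 = 0.

Order the vertices as v_0 < v_1 < v_2 < v_3 < v_4 < v_5 < v_6. Listing each simplex with vertices in this order, K has dimension 2 with simplices:

  0-simplices (7): [v_0], [v_1], [v_2], [v_3], [v_4], [v_5], [v_6]
  1-simplices (10): [v_0,v_1], [v_0,v_4], [v_0,v_5], [v_0,v_6], [v_1,v_4], [v_1,v_5], [v_1,v_6], [v_4,v_5], [v_4,v_6], [v_5,v_6]
  2-simplices (5): [v_0,v_1,v_4], [v_0,v_4,v_5], [v_0,v_5,v_6], [v_1,v_4,v_6], [v_1,v_5,v_6]

giving chain groups C_0 ≅ Z^7, C_1 ≅ Z^10, C_2 ≅ Z^5.

∂_1: C_1 → C_0 is given by ∂[p,q] = [q] − [p].
The resulting 7×10 matrix has rank 4, and its Smith normal form has invariant factors (1,1,1,1).

∂_2: C_2 → C_1 sends each 2-simplex [p,q,r] to [q,r] − [p,r] + [p,q]. For instance
  ∂[v_0,v_4,v_5] = [v_4,v_5] − [v_0,v_5] + [v_0,v_4],
  ∂[v_0,v_1,v_4] = [v_1,v_4] − [v_0,v_4] + [v_0,v_1].
As a 10×5 matrix over Z this has rank 5, with invariant factors (1,1,1,1,1).

Reading off H_k = ker ∂_k / im ∂_{k+1}:

  H_0: rank C_0 − rank ∂_1 = 7 − 4 = 3, and the invariant factors of ∂_1 are all 1, so H_0 = Z^3.
  H_1: rank ker ∂_1 − rank ∂_2 = (10 − 4) − 5 = 1, and the invariant factors of ∂_2 are all 1, so H_1 = Z.
  H_2: rank ker ∂_2 − rank ∂_3 = (5 − 5) − 0 = 0, and there is no ∂_3, so H_2 = 0.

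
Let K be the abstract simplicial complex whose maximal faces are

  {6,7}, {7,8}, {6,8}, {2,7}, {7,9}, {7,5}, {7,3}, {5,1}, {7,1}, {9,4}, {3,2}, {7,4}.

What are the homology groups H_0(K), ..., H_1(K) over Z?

Fix the vertex order 1 < 2 < 3 < 4 < 5 < 6 < 7 < 8 < 9 and write every simplex with vertices in increasing order. Then dim K = 1 and the simplices of K are:

  0-simplices (9): [1], [2], [3], [4], [5], [6], [7], [8], [9]
  1-simplices (12): [1,5], [1,7], [2,3], [2,7], [3,7], [4,7], [4,9], [5,7], [6,7], [6,8], [7,8], [7,9]

giving chain groups C_0 ≅ Z^9, C_1 ≅ Z^12.

The boundary map ∂_1: C_1 → C_0 maps an edge to its endpoints' difference, ∂[p,q] = q − p.
The 9×12 boundary matrix has rank 8 and Smith normal form diag(1,1,1,1,1,1,1,1).

Computing H_k = (kernel of ∂_k) / (image of ∂_{k+1}):

  H_0: rank C_0 − rank ∂_1 = 9 − 8 = 1, and the invariant factors of ∂_1 are all 1, so H_0 = Z.
  H_1: rank ker ∂_1 − rank ∂_2 = (12 − 8) − 0 = 4, and there is no ∂_2, so H_1 = Z^4.

H_0 = Z,  H_1 = Z^4.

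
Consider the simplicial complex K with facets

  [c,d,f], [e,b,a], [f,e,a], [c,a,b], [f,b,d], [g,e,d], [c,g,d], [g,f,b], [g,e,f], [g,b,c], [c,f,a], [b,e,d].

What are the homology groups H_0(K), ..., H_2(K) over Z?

K has 7 vertices, 18 edges, 12 triangles.
rank ∂_0 = 0, rank ∂_1 = 6 ⇒ b_0 = 7 − 0 − 6 = 1; all invariant factors of ∂_1 are 1 so no torsion. So H_0 = Z.
rank ∂_1 = 6, rank ∂_2 = 12 ⇒ b_1 = 18 − 6 − 12 = 0; ∂_2 has invariant factor(s) [2] giving torsion. So H_1 = Z/2Z.
rank ∂_2 = 12, rank ∂_3 = 0 ⇒ b_2 = 12 − 12 − 0 = 0. So H_2 = 0.

H_0 ≅ Z,  H_1 ≅ Z/2Z,  H_2 = 0.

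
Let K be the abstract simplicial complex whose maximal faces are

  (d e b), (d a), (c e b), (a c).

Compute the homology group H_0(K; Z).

K has 5 vertices, 7 edges, 2 triangles.
rank ∂_0 = 0, rank ∂_1 = 4 ⇒ b_0 = 5 − 0 − 4 = 1; all invariant factors of ∂_1 are 1 so no torsion. So H_0 ≅ Z.

H_0 = Z.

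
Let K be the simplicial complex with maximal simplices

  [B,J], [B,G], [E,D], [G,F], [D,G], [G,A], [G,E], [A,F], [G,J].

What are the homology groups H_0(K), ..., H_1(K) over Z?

Order the vertices as A < B < D < E < F < G < J. Listing each simplex with vertices in this order, K has dimension 1 with simplices:

  0-simplices (7): A, B, D, E, F, G, J
  1-simplices (9): AF, AG, BG, BJ, DE, DG, EG, FG, GJ

so the chain groups are C_0 ≅ Z^7, C_1 ≅ Z^9.

The boundary map ∂_1: C_1 → C_0 maps an edge to its endpoints' difference, ∂[p,q] = q − p.
The 7×9 boundary matrix has rank 6 and Smith normal form diag(1,1,1,1,1,1).

Computing H_k = (kernel of ∂_k) / (image of ∂_{k+1}):

  H_0: rank C_0 − rank ∂_1 = 7 − 6 = 1, and the invariant factors of ∂_1 are all 1, so H_0 = Z.
  H_1: rank ker ∂_1 − rank ∂_2 = (9 − 6) − 0 = 3, and there is no ∂_2, so H_1 = Z^3.

H_0 ≅ Z,  H_1 ≅ Z^3.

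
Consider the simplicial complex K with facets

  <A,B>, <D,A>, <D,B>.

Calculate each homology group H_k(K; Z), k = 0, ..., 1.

Order the vertices as A < B < D. Listing each simplex with vertices in this order, K has dimension 1 with simplices:

  0-simplices (3): A, B, D
  1-simplices (3): AB, AD, BD

so the chain groups are C_0 ≅ Z^3, C_1 ≅ Z^3.

∂_1: C_1 → C_0 sends each edge [p,q] (with p < q) to q − p.
This gives a 3×3 integer matrix of rank 2; reducing to Smith normal form yields diagonal entries (1,1).

Now H_k = ker ∂_k / im ∂_{k+1}, so:

  H_0: rank C_0 − rank ∂_1 = 3 − 2 = 1, and the invariant factors of ∂_1 are all 1, so H_0 ≅ Z.
  H_1: rank ker ∂_1 − rank ∂_2 = (3 − 2) − 0 = 1, and there is no ∂_2, so H_1 ≅ Z.

(K is a triangulation of the circle S^1.)

H_0 = Z,  H_1 = Z.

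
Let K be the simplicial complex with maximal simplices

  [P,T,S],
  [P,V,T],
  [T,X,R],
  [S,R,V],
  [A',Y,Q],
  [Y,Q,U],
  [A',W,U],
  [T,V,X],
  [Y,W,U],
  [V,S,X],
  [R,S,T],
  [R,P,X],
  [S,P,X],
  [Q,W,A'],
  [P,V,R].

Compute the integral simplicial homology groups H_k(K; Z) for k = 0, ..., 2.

H_0 ≅ Z^2,  H_1 ≅ Z ⊕ Z/2,  H_2 = 0.

Take the total order P < Q < R < S < T < U < V < W < X < Y < A' on the vertex set. Then K (dimension 2) consists of the simplices:

  0-simplices (11): [P], [Q], [R], [S], [T], [U], [V], [W], [X], [Y], [A']
  1-simplices (25): (25 of them)
  2-simplices (15): [P,R,V], [P,R,X], [P,S,T], [P,S,X], [P,T,V], [Q,U,Y], [Q,W,A'], [Q,Y,A'], [R,S,T], [R,S,V], [R,T,X], [S,V,X], [T,V,X], [U,W,Y], [U,W,A']

giving chain groups C_0 ≅ Z^11, C_1 ≅ Z^25, C_2 ≅ Z^15.

∂_1: C_1 → C_0 sends each edge [p,q] (with p < q) to q − p. For instance
  ∂[P,R] = [R] − [P].
This gives a 11×25 integer matrix of rank 9; reducing to Smith normal form yields diagonal entries (1,1,1,1,1,1,1,1,1).

∂_2: C_2 → C_1 acts by ∂[p,q,r] = [q,r] − [p,r] + [p,q]. For instance
  ∂[R,S,V] = [S,V] − [R,V] + [R,S],
  ∂[P,S,X] = [S,X] − [P,X] + [P,S].
The 25×15 boundary matrix has rank 15 and Smith normal form diag(1,1,1,1,1,1,1,1,1,1,1,1,1,1,2).

Now H_k = ker ∂_k / im ∂_{k+1}, so:

  H_0: rank C_0 − rank ∂_1 = 11 − 9 = 2, and the invariant factors of ∂_1 are all 1, so H_0 ≅ Z^2.
  H_1: rank ker ∂_1 − rank ∂_2 = (25 − 9) − 15 = 1, and ∂_2 has invariant factor 2 > 1, so H_1 ≅ Z ⊕ Z/2.
  H_2: rank ker ∂_2 − rank ∂_3 = (15 − 15) − 0 = 0, and there is no ∂_3, so H_2 ≅ 0.

As a check, the Euler characteristic is 11 − 25 + 15 = 1, which agrees with 2 − 1 + 0 = 1.
(K is a triangulation of the disjoint union of the real projective plane RP^2 and the Möbius band.)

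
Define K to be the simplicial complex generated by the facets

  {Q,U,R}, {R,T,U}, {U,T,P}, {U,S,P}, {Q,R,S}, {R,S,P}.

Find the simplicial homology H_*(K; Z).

K has 6 vertices, 12 edges, 6 triangles.
rank ∂_0 = 0, rank ∂_1 = 5 ⇒ b_0 = 6 − 0 − 5 = 1; all invariant factors of ∂_1 are 1 so no torsion. So H_0 ≅ Z.
rank ∂_1 = 5, rank ∂_2 = 6 ⇒ b_1 = 12 − 5 − 6 = 1; all invariant factors of ∂_2 are 1 so no torsion. So H_1 ≅ Z.
rank ∂_2 = 6, rank ∂_3 = 0 ⇒ b_2 = 6 − 6 − 0 = 0. So H_2 ≅ 0.

H_0 ≅ Z,  H_1 ≅ Z,  H_2 = 0.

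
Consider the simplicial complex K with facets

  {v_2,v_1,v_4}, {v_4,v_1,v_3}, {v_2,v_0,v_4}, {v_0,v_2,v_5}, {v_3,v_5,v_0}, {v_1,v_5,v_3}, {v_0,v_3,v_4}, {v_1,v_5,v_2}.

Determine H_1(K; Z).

H_1 ≅ 0.

Take the total order v_0 < v_1 < v_2 < v_3 < v_4 < v_5 on the vertex set. Then K (dimension 2) consists of the simplices:

  0-simplices (6): [v_0], [v_1], [v_2], [v_3], [v_4], [v_5]
  1-simplices (12): [v_0,v_2], [v_0,v_3], [v_0,v_4], [v_0,v_5], [v_1,v_2], [v_1,v_3], [v_1,v_4], [v_1,v_5], [v_2,v_4], [v_2,v_5], [v_3,v_4], [v_3,v_5]
  2-simplices (8): [v_0,v_2,v_4], [v_0,v_2,v_5], [v_0,v_3,v_4], [v_0,v_3,v_5], [v_1,v_2,v_4], [v_1,v_2,v_5], [v_1,v_3,v_4], [v_1,v_3,v_5]

giving chain groups C_0 ≅ Z^6, C_1 ≅ Z^12, C_2 ≅ Z^8.

Boundary ∂_1: C_1 → C_0 maps an edge to its endpoints' difference, ∂[p,q] = q − p. For instance
  ∂[v_2,v_4] = [v_4] − [v_2].
The resulting 6×12 matrix has rank 5, and its Smith normal form has invariant factors (1,1,1,1,1).

The boundary map ∂_2: C_2 → C_1 acts by ∂[p,q,r] = [q,r] − [p,r] + [p,q]. For instance
  ∂[v_0,v_2,v_5] = [v_2,v_5] − [v_0,v_5] + [v_0,v_2],
  ∂[v_1,v_2,v_5] = [v_2,v_5] − [v_1,v_5] + [v_1,v_2].
The resulting 12×8 matrix has rank 7, and its Smith normal form has invariant factors (1,1,1,1,1,1,1).

Now H_k = ker ∂_k / im ∂_{k+1}, so:

  H_1: rank ker ∂_1 − rank ∂_2 = (12 − 5) − 7 = 0, and the invariant factors of ∂_2 are all 1, so H_1 = 0.

(K is a triangulation of the 2-sphere S^2.)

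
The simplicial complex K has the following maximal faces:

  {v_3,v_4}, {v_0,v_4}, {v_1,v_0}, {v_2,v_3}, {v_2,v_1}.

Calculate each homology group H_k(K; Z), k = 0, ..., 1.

K has 5 vertices, 5 edges.
rank ∂_0 = 0, rank ∂_1 = 4 ⇒ b_0 = 5 − 0 − 4 = 1; all invariant factors of ∂_1 are 1 so no torsion. So H_0 = Z.
rank ∂_1 = 4, rank ∂_2 = 0 ⇒ b_1 = 5 − 4 − 0 = 1. So H_1 = Z.

H_0 = Z,  H_1 = Z.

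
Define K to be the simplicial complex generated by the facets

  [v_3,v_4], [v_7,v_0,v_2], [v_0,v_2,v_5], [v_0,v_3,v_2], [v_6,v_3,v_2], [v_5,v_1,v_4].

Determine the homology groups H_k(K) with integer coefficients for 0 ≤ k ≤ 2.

Order the vertices as v_0 < v_1 < v_2 < v_3 < v_4 < v_5 < v_6 < v_7. Listing each simplex with vertices in this order, K has dimension 2 with simplices:

  0-simplices (8): [v_0], [v_1], [v_2], [v_3], [v_4], [v_5], [v_6], [v_7]
  1-simplices (13): [v_0,v_2], [v_0,v_3], [v_0,v_5], [v_0,v_7], [v_1,v_4], [v_1,v_5], [v_2,v_3], [v_2,v_5], [v_2,v_6], [v_2,v_7], [v_3,v_4], [v_3,v_6], [v_4,v_5]
  2-simplices (5): [v_0,v_2,v_3], [v_0,v_2,v_5], [v_0,v_2,v_7], [v_1,v_4,v_5], [v_2,v_3,v_6]

Hence C_0 ≅ Z^8, C_1 ≅ Z^13, C_2 ≅ Z^5.

∂_1: C_1 → C_0 maps an edge to its endpoints' difference, ∂[p,q] = q − p.
The resulting 8×13 matrix has rank 7, and its Smith normal form has invariant factors (1,1,1,1,1,1,1).

Boundary ∂_2: C_2 → C_1 maps a triangle to the signed sum of its edges. For instance
  ∂[v_1,v_4,v_5] = [v_4,v_5] − [v_1,v_5] + [v_1,v_4],
  ∂[v_2,v_3,v_6] = [v_3,v_6] − [v_2,v_6] + [v_2,v_3].
The 13×5 boundary matrix has rank 5 and Smith normal form diag(1,1,1,1,1).

From H_k ≅ ker(∂_k) / im(∂_{k+1}) we obtain:

  H_0: rank C_0 − rank ∂_1 = 8 − 7 = 1, and the invariant factors of ∂_1 are all 1, so H_0 = Z.
  H_1: rank ker ∂_1 − rank ∂_2 = (13 − 7) − 5 = 1, and the invariant factors of ∂_2 are all 1, so H_1 = Z.
  H_2: rank ker ∂_2 − rank ∂_3 = (5 − 5) − 0 = 0, and there is no ∂_3, so H_2 = 0.

As a check, the Euler characteristic is 8 − 13 + 5 = 0, which agrees with 1 − 1 + 0 = 0.

H_0 = Z,  H_1 = Z,  H_2 = 0.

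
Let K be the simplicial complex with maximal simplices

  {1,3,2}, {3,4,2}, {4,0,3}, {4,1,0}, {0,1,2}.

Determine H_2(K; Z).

H_2 ≅ 0.

Take the total order 0 < 1 < 2 < 3 < 4 on the vertex set. Then K (dimension 2) consists of the simplices:

  0-simplices (5): [0], [1], [2], [3], [4]
  1-simplices (10): [0,1], [0,2], [0,3], [0,4], [1,2], [1,3], [1,4], [2,3], [2,4], [3,4]
  2-simplices (5): [0,1,2], [0,1,4], [0,3,4], [1,2,3], [2,3,4]

giving chain groups C_0 ≅ Z^5, C_1 ≅ Z^10, C_2 ≅ Z^5.

∂_1: C_1 → C_0 sends each edge [p,q] (with p < q) to q − p.
The 5×10 boundary matrix has rank 4 and Smith normal form diag(1,1,1,1).

The boundary map ∂_2: C_2 → C_1 sends each 2-simplex [p,q,r] to [q,r] − [p,r] + [p,q]. For instance
  ∂[0,1,4] = [1,4] − [0,4] + [0,1],
  ∂[2,3,4] = [3,4] − [2,4] + [2,3].
The resulting 10×5 matrix has rank 5, and its Smith normal form has invariant factors (1,1,1,1,1).

From H_k ≅ ker(∂_k) / im(∂_{k+1}) we obtain:

  H_2: rank ker ∂_2 − rank ∂_3 = (5 − 5) − 0 = 0, and there is no ∂_3, so H_2 = 0.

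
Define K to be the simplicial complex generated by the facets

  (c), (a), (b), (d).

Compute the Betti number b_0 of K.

b_0 = 4.

Take the total order a < b < c < d on the vertex set. Then K (dimension 0) consists of the simplices:

  0-simplices (4): a, b, c, d

giving chain groups C_0 ≅ Z^4.

Now H_k = ker ∂_k / im ∂_{k+1}, so:

  H_0: rank C_0 − rank ∂_1 = 4 − 0 = 4, and there is no ∂_1, so H_0 ≅ Z^4.

Hence the Betti numbers are b_0 = 4.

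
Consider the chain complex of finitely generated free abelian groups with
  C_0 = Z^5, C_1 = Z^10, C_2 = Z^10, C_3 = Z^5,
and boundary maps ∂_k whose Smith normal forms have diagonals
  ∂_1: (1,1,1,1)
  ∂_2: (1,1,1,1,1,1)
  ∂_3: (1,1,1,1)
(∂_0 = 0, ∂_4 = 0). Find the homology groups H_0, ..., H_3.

H_0 ≅ Z,  H_1 = 0,  H_2 = 0,  H_3 ≅ Z.

H_0: b_0 = 5 − 0 − 4 = 1; torsion from ∂_1 factors > 1: none. So H_0 ≅ Z.
H_1: b_1 = 10 − 4 − 6 = 0; torsion from ∂_2 factors > 1: none. So H_1 ≅ 0.
H_2: b_2 = 10 − 6 − 4 = 0; torsion from ∂_3 factors > 1: none. So H_2 ≅ 0.
H_3: b_3 = 5 − 4 − 0 = 1; torsion from ∂_4 factors > 1: none. So H_3 ≅ Z.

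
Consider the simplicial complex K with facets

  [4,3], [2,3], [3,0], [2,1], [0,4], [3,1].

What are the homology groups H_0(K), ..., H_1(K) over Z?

Fix the vertex order 0 < 1 < 2 < 3 < 4 and write every simplex with vertices in increasing order. Then dim K = 1 and the simplices of K are:

  0-simplices (5): [0], [1], [2], [3], [4]
  1-simplices (6): [0,3], [0,4], [1,2], [1,3], [2,3], [3,4]

so the chain groups are C_0 ≅ Z^5, C_1 ≅ Z^6.

The boundary map ∂_1: C_1 → C_0 sends each edge [p,q] (with p < q) to q − p. For instance
  ∂[2,3] = [3] − [2].
The 5×6 boundary matrix has rank 4 and Smith normal form diag(1,1,1,1).

Reading off H_k = ker ∂_k / im ∂_{k+1}:

  H_0: rank C_0 − rank ∂_1 = 5 − 4 = 1, and the invariant factors of ∂_1 are all 1, so H_0 = Z.
  H_1: rank ker ∂_1 − rank ∂_2 = (6 − 4) − 0 = 2, and there is no ∂_2, so H_1 = Z^2.

As a check, the Euler characteristic is 5 − 6 = -1, which agrees with 1 − 2 = -1.

H_0 = Z,  H_1 = Z^2.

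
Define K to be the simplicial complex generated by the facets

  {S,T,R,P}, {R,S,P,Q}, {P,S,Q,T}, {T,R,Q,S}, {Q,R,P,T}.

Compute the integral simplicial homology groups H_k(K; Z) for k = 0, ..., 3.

Order the vertices as P < Q < R < S < T. Listing each simplex with vertices in this order, K has dimension 3 with simplices:

  0-simplices (5): P, Q, R, S, T
  1-simplices (10): PQ, PR, PS, PT, QR, QS, QT, RS, RT, ST
  2-simplices (10): PQR, PQS, PQT, PRS, PRT, PST, QRS, QRT, QST, RST
  3-simplices (5): PQRS, PQRT, PQST, PRST, QRST

so the chain groups are C_0 ≅ Z^5, C_1 ≅ Z^10, C_2 ≅ Z^10, C_3 ≅ Z^5.

∂_1: C_1 → C_0 is given by ∂[p,q] = [q] − [p]. For instance
  ∂RT = T − R.
The resulting 5×10 matrix has rank 4, and its Smith normal form has invariant factors (1,1,1,1).

∂_2: C_2 → C_1 sends each 2-simplex [p,q,r] to [q,r] − [p,r] + [p,q]. For instance
  ∂PQS = QS − PS + PQ,
  ∂QST = ST − QT + QS.
The resulting 10×10 matrix has rank 6, and its Smith normal form has invariant factors (1,1,1,1,1,1).

The boundary map ∂_3: C_3 → C_2 sends each 3-simplex σ to the alternating sum Σ_i (−1)^i (σ with its i-th vertex removed). For instance
  ∂PQST = QST − PST + PQT − PQS,
  ∂PQRS = QRS − PRS + PQS − PQR.
The 10×5 boundary matrix has rank 4 and Smith normal form diag(1,1,1,1).

Now H_k = ker ∂_k / im ∂_{k+1}, so:

  H_0: rank C_0 − rank ∂_1 = 5 − 4 = 1, and the invariant factors of ∂_1 are all 1, so H_0 = Z.
  H_1: rank ker ∂_1 − rank ∂_2 = (10 − 4) − 6 = 0, and the invariant factors of ∂_2 are all 1, so H_1 = 0.
  H_2: rank ker ∂_2 − rank ∂_3 = (10 − 6) − 4 = 0, and the invariant factors of ∂_3 are all 1, so H_2 = 0.
  H_3: rank ker ∂_3 − rank ∂_4 = (5 − 4) − 0 = 1, and there is no ∂_4, so H_3 = Z.

H_0 = Z,  H_1 = 0,  H_2 = 0,  H_3 = Z.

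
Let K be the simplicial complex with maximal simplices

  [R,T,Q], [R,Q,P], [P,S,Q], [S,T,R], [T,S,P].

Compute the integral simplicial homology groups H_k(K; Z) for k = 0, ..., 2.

H_0 = Z,  H_1 = Z,  H_2 = 0.

Order the vertices as P < Q < R < S < T. Listing each simplex with vertices in this order, K has dimension 2 with simplices:

  0-simplices (5): P, Q, R, S, T
  1-simplices (10): PQ, PR, PS, PT, QR, QS, QT, RS, RT, ST
  2-simplices (5): PQR, PQS, PST, QRT, RST

Hence C_0 ≅ Z^5, C_1 ≅ Z^10, C_2 ≅ Z^5.

∂_1: C_1 → C_0 is given by ∂[p,q] = [q] − [p].
As a 5×10 matrix over Z this has rank 4, with invariant factors (1,1,1,1).

Boundary ∂_2: C_2 → C_1 sends each 2-simplex [p,q,r] to [q,r] − [p,r] + [p,q]. For instance
  ∂PST = ST − PT + PS,
  ∂QRT = RT − QT + QR.
The 10×5 boundary matrix has rank 5 and Smith normal form diag(1,1,1,1,1).

Reading off H_k = ker ∂_k / im ∂_{k+1}:

  H_0: rank C_0 − rank ∂_1 = 5 − 4 = 1, and the invariant factors of ∂_1 are all 1, so H_0 = Z.
  H_1: rank ker ∂_1 − rank ∂_2 = (10 − 4) − 5 = 1, and the invariant factors of ∂_2 are all 1, so H_1 = Z.
  H_2: rank ker ∂_2 − rank ∂_3 = (5 − 5) − 0 = 0, and there is no ∂_3, so H_2 = 0.

(K is a triangulation of the Möbius band.)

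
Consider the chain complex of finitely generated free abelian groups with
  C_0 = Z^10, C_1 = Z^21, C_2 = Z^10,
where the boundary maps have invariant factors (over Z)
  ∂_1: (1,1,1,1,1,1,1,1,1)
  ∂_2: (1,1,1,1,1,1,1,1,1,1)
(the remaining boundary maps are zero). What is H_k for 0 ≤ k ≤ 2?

H_0: b_0 = 10 − 0 − 9 = 1; torsion from ∂_1 factors > 1: none. So H_0 ≅ Z.
H_1: b_1 = 21 − 9 − 10 = 2; torsion from ∂_2 factors > 1: none. So H_1 ≅ Z^2.
H_2: b_2 = 10 − 10 − 0 = 0; torsion from ∂_3 factors > 1: none. So H_2 ≅ 0.

H_0 ≅ Z,  H_1 ≅ Z^2,  H_2 = 0.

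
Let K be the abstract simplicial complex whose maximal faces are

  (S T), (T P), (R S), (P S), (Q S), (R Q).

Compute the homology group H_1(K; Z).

H_1 ≅ Z^2.

Order the vertices as P < Q < R < S < T. Listing each simplex with vertices in this order, K has dimension 1 with simplices:

  0-simplices (5): P, Q, R, S, T
  1-simplices (6): PS, PT, QR, QS, RS, ST

so the chain groups are C_0 ≅ Z^5, C_1 ≅ Z^6.

∂_1: C_1 → C_0 maps an edge to its endpoints' difference, ∂[p,q] = q − p.
This gives a 5×6 integer matrix of rank 4; reducing to Smith normal form yields diagonal entries (1,1,1,1).

Reading off H_k = ker ∂_k / im ∂_{k+1}:

  H_1: rank ker ∂_1 − rank ∂_2 = (6 − 4) − 0 = 2, and there is no ∂_2, so H_1 ≅ Z^2.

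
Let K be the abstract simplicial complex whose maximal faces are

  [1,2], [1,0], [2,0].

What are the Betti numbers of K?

We work with the vertex ordering 0 < 1 < 2. The simplices of K, each written with vertices in increasing order, are:

  0-simplices (3): [0], [1], [2]
  1-simplices (3): [0,1], [0,2], [1,2]

Hence C_0 ≅ Z^3, C_1 ≅ Z^3.

Boundary ∂_1: C_1 → C_0 is given by ∂[p,q] = [q] − [p]. For instance
  ∂[1,2] = [2] − [1].
The 3×3 boundary matrix has rank 2 and Smith normal form diag(1,1).

Now H_k = ker ∂_k / im ∂_{k+1}, so:

  H_0: rank C_0 − rank ∂_1 = 3 − 2 = 1, and the invariant factors of ∂_1 are all 1, so H_0 ≅ Z.
  H_1: rank ker ∂_1 − rank ∂_2 = (3 − 2) − 0 = 1, and there is no ∂_2, so H_1 ≅ Z.

(K is a triangulation of the circle S^1.)

Hence the Betti numbers are b_0 = 1, b_1 = 1.

b_0 = 1, b_1 = 1.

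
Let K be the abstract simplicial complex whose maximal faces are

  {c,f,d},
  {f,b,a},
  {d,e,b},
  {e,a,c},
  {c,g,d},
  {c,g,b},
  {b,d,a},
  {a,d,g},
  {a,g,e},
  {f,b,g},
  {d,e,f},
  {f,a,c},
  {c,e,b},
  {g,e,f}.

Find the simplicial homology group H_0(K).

We work with the vertex ordering a < b < c < d < e < f < g. The simplices of K, each written with vertices in increasing order, are:

  0-simplices (7): a, b, c, d, e, f, g
  1-simplices (21): ab, ac, ad, ae, af, ag, bc, bd, be, bf, bg, cd, ce, cf, cg, de, df, dg, ef, eg, fg
  2-simplices (14): abd, abf, ace, acf, adg, aeg, bce, bcg, bde, bfg, cdf, cdg, def, efg

giving chain groups C_0 ≅ Z^7, C_1 ≅ Z^21, C_2 ≅ Z^14.

∂_1: C_1 → C_0 is given by ∂[p,q] = [q] − [p]. For instance
  ∂ab = b − a.
This gives a 7×21 integer matrix of rank 6; reducing to Smith normal form yields diagonal entries (1,1,1,1,1,1).

Boundary ∂_2: C_2 → C_1 acts by ∂[p,q,r] = [q,r] − [p,r] + [p,q]. For instance
  ∂cdg = dg − cg + cd,
  ∂adg = dg − ag + ad.
The 21×14 boundary matrix has rank 13 and Smith normal form diag(1,1,1,1,1,1,1,1,1,1,1,1,1).

Reading off H_k = ker ∂_k / im ∂_{k+1}:

  H_0: rank C_0 − rank ∂_1 = 7 − 6 = 1, and the invariant factors of ∂_1 are all 1, so H_0 ≅ Z.

H_0 = Z.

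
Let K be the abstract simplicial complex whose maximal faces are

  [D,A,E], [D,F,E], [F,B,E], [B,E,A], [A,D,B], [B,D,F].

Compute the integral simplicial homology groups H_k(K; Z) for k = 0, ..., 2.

Take the total order A < B < D < E < F on the vertex set. Then K (dimension 2) consists of the simplices:

  0-simplices (5): A, B, D, E, F
  1-simplices (9): AB, AD, AE, BD, BE, BF, DE, DF, EF
  2-simplices (6): ABD, ABE, ADE, BDF, BEF, DEF

so the chain groups are C_0 ≅ Z^5, C_1 ≅ Z^9, C_2 ≅ Z^6.

Boundary ∂_1: C_1 → C_0 sends each edge [p,q] (with p < q) to q − p.
As a 5×9 matrix over Z this has rank 4, with invariant factors (1,1,1,1).

Boundary ∂_2: C_2 → C_1 acts by ∂[p,q,r] = [q,r] − [p,r] + [p,q]. For instance
  ∂ABD = BD − AD + AB,
  ∂BEF = EF − BF + BE.
The 9×6 boundary matrix has rank 5 and Smith normal form diag(1,1,1,1,1).

Computing H_k = (kernel of ∂_k) / (image of ∂_{k+1}):

  H_0: rank C_0 − rank ∂_1 = 5 − 4 = 1, and the invariant factors of ∂_1 are all 1, so H_0 ≅ Z.
  H_1: rank ker ∂_1 − rank ∂_2 = (9 − 4) − 5 = 0, and the invariant factors of ∂_2 are all 1, so H_1 ≅ 0.
  H_2: rank ker ∂_2 − rank ∂_3 = (6 − 5) − 0 = 1, and there is no ∂_3, so H_2 ≅ Z.

(K is a triangulation of the 2-sphere S^2.)

H_0 ≅ Z,  H_1 = 0,  H_2 ≅ Z.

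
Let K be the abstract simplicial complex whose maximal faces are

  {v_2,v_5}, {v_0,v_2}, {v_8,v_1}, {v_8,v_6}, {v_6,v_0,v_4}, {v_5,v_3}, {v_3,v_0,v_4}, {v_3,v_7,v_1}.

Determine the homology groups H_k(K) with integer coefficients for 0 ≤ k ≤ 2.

Fix the vertex order v_0 < v_1 < v_2 < v_3 < v_4 < v_5 < v_6 < v_7 < v_8 and write every simplex with vertices in increasing order. Then dim K = 2 and the simplices of K are:

  0-simplices (9): [v_0], [v_1], [v_2], [v_3], [v_4], [v_5], [v_6], [v_7], [v_8]
  1-simplices (13): [v_0,v_2], [v_0,v_3], [v_0,v_4], [v_0,v_6], [v_1,v_3], [v_1,v_7], [v_1,v_8], [v_2,v_5], [v_3,v_4], [v_3,v_5], [v_3,v_7], [v_4,v_6], [v_6,v_8]
  2-simplices (3): [v_0,v_3,v_4], [v_0,v_4,v_6], [v_1,v_3,v_7]

so the chain groups are C_0 ≅ Z^9, C_1 ≅ Z^13, C_2 ≅ Z^3.

∂_1: C_1 → C_0 maps an edge to its endpoints' difference, ∂[p,q] = q − p.
This gives a 9×13 integer matrix of rank 8; reducing to Smith normal form yields diagonal entries (1,1,1,1,1,1,1,1).

∂_2: C_2 → C_1 sends each 2-simplex [p,q,r] to [q,r] − [p,r] + [p,q]. For instance
  ∂[v_0,v_4,v_6] = [v_4,v_6] − [v_0,v_6] + [v_0,v_4],
  ∂[v_0,v_3,v_4] = [v_3,v_4] − [v_0,v_4] + [v_0,v_3].
The resulting 13×3 matrix has rank 3, and its Smith normal form has invariant factors (1,1,1).

Now H_k = ker ∂_k / im ∂_{k+1}, so:

  H_0: rank C_0 − rank ∂_1 = 9 − 8 = 1, and the invariant factors of ∂_1 are all 1, so H_0 = Z.
  H_1: rank ker ∂_1 − rank ∂_2 = (13 − 8) − 3 = 2, and the invariant factors of ∂_2 are all 1, so H_1 = Z^2.
  H_2: rank ker ∂_2 − rank ∂_3 = (3 − 3) − 0 = 0, and there is no ∂_3, so H_2 = 0.

H_0 ≅ Z,  H_1 ≅ Z^2,  H_2 = 0.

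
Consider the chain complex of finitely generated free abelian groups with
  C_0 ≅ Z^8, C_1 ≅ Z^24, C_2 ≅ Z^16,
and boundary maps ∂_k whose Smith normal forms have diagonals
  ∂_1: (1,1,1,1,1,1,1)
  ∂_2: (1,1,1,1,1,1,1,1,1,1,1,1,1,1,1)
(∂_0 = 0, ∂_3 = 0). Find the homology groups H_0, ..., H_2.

H_0: b_0 = 8 − 0 − 7 = 1; torsion from ∂_1 factors > 1: none. So H_0 ≅ Z.
H_1: b_1 = 24 − 7 − 15 = 2; torsion from ∂_2 factors > 1: none. So H_1 ≅ Z^2.
H_2: b_2 = 16 − 15 − 0 = 1; torsion from ∂_3 factors > 1: none. So H_2 ≅ Z.

H_0 ≅ Z,  H_1 ≅ Z^2,  H_2 ≅ Z.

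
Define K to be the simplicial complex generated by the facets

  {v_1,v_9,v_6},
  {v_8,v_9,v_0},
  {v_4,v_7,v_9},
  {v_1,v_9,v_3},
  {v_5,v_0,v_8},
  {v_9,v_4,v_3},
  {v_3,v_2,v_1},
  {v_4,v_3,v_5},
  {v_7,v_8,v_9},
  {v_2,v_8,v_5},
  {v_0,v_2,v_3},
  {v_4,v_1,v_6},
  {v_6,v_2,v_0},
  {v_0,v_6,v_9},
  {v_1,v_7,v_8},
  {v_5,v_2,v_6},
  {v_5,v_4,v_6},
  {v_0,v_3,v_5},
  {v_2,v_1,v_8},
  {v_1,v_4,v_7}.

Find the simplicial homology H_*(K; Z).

K has 10 vertices, 30 edges, 20 triangles.
rank ∂_0 = 0, rank ∂_1 = 9 ⇒ b_0 = 10 − 0 − 9 = 1; all invariant factors of ∂_1 are 1 so no torsion. So H_0 ≅ Z.
rank ∂_1 = 9, rank ∂_2 = 20 ⇒ b_1 = 30 − 9 − 20 = 1; ∂_2 has invariant factor(s) [2] giving torsion. So H_1 ≅ Z ⊕ Z/2.
rank ∂_2 = 20, rank ∂_3 = 0 ⇒ b_2 = 20 − 20 − 0 = 0. So H_2 ≅ 0.

H_0 = Z,  H_1 = Z ⊕ Z/2,  H_2 = 0.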